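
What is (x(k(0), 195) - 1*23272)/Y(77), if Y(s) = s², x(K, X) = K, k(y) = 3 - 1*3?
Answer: -23272/5929 ≈ -3.9251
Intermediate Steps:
k(y) = 0 (k(y) = 3 - 3 = 0)
(x(k(0), 195) - 1*23272)/Y(77) = (0 - 1*23272)/(77²) = (0 - 23272)/5929 = -23272*1/5929 = -23272/5929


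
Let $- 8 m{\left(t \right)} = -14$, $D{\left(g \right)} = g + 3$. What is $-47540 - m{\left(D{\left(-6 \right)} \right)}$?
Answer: $- \frac{190167}{4} \approx -47542.0$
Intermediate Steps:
$D{\left(g \right)} = 3 + g$
$m{\left(t \right)} = \frac{7}{4}$ ($m{\left(t \right)} = \left(- \frac{1}{8}\right) \left(-14\right) = \frac{7}{4}$)
$-47540 - m{\left(D{\left(-6 \right)} \right)} = -47540 - \frac{7}{4} = - \frac{190167}{4}$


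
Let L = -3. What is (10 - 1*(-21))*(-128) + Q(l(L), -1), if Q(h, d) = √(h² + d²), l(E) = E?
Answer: -3968 + √10 ≈ -3964.8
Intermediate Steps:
Q(h, d) = √(d² + h²)
(10 - 1*(-21))*(-128) + Q(l(L), -1) = (10 - 1*(-21))*(-128) + √((-1)² + (-3)²) = (10 + 21)*(-128) + √(1 + 9) = 31*(-128) + √10 = -3968 + √10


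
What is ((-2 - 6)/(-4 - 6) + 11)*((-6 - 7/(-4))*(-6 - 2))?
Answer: 2006/5 ≈ 401.20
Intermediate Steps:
((-2 - 6)/(-4 - 6) + 11)*((-6 - 7/(-4))*(-6 - 2)) = (-8/(-10) + 11)*((-6 - 7*(-1/4))*(-8)) = (-8*(-1/10) + 11)*((-6 + 7/4)*(-8)) = (4/5 + 11)*(-17/4*(-8)) = (59/5)*34 = 2006/5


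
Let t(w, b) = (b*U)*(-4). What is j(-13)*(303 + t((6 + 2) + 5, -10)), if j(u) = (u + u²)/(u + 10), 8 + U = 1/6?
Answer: 1612/3 ≈ 537.33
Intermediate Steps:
U = -47/6 (U = -8 + 1/6 = -8 + ⅙ = -47/6 ≈ -7.8333)
j(u) = (u + u²)/(10 + u)
t(w, b) = 94*b/3 (t(w, b) = (b*(-47/6))*(-4) = -47*b/6*(-4) = 94*b/3)
j(-13)*(303 + t((6 + 2) + 5, -10)) = (-13*(1 - 13)/(10 - 13))*(303 + (94/3)*(-10)) = (-13*(-12)/(-3))*(303 - 940/3) = -13*(-⅓)*(-12)*(-31/3) = -52*(-31/3) = 1612/3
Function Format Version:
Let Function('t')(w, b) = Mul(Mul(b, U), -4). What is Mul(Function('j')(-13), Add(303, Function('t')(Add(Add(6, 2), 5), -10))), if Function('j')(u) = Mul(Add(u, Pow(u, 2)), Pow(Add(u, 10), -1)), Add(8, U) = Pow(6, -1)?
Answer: Rational(1612, 3) ≈ 537.33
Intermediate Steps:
U = Rational(-47, 6) (U = Add(-8, Pow(6, -1)) = Add(-8, Rational(1, 6)) = Rational(-47, 6) ≈ -7.8333)
Function('j')(u) = Mul(Pow(Add(10, u), -1), Add(u, Pow(u, 2))) (Function('j')(u) = Mul(Add(u, Pow(u, 2)), Pow(Add(10, u), -1)) = Mul(Pow(Add(10, u), -1), Add(u, Pow(u, 2))))
Function('t')(w, b) = Mul(Rational(94, 3), b) (Function('t')(w, b) = Mul(Mul(b, Rational(-47, 6)), -4) = Mul(Mul(Rational(-47, 6), b), -4) = Mul(Rational(94, 3), b))
Mul(Function('j')(-13), Add(303, Function('t')(Add(Add(6, 2), 5), -10))) = Mul(Mul(-13, Pow(Add(10, -13), -1), Add(1, -13)), Add(303, Mul(Rational(94, 3), -10))) = Mul(Mul(-13, Pow(-3, -1), -12), Add(303, Rational(-940, 3))) = Mul(Mul(-13, Rational(-1, 3), -12), Rational(-31, 3)) = Mul(-52, Rational(-31, 3)) = Rational(1612, 3)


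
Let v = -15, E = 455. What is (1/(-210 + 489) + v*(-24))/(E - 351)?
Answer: 100441/29016 ≈ 3.4616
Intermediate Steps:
(1/(-210 + 489) + v*(-24))/(E - 351) = (1/(-210 + 489) - 15*(-24))/(455 - 351) = (1/279 + 360)/104 = (1/279 + 360)*(1/104) = (100441/279)*(1/104) = 100441/29016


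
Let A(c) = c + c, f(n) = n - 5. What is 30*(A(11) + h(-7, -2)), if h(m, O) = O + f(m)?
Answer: 240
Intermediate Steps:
f(n) = -5 + n
A(c) = 2*c
h(m, O) = -5 + O + m (h(m, O) = O + (-5 + m) = -5 + O + m)
30*(A(11) + h(-7, -2)) = 30*(2*11 + (-5 - 2 - 7)) = 30*(22 - 14) = 30*8 = 240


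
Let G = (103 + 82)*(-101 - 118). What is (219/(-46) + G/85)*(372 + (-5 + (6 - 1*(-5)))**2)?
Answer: -4517532/23 ≈ -1.9641e+5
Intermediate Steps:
G = -40515 (G = 185*(-219) = -40515)
(219/(-46) + G/85)*(372 + (-5 + (6 - 1*(-5)))**2) = (219/(-46) - 40515/85)*(372 + (-5 + (6 - 1*(-5)))**2) = (219*(-1/46) - 40515*1/85)*(372 + (-5 + (6 + 5))**2) = (-219/46 - 8103/17)*(372 + (-5 + 11)**2) = -376461*(372 + 6**2)/782 = -376461*(372 + 36)/782 = -376461/782*408 = -4517532/23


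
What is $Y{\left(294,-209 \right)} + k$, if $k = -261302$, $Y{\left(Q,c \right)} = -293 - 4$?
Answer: $-261599$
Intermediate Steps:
$Y{\left(Q,c \right)} = -297$
$Y{\left(294,-209 \right)} + k = -297 - 261302 = -261599$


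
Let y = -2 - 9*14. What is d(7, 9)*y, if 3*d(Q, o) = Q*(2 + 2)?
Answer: -3584/3 ≈ -1194.7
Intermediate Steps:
d(Q, o) = 4*Q/3 (d(Q, o) = (Q*(2 + 2))/3 = (Q*4)/3 = (4*Q)/3 = 4*Q/3)
y = -128 (y = -2 - 126 = -128)
d(7, 9)*y = ((4/3)*7)*(-128) = (28/3)*(-128) = -3584/3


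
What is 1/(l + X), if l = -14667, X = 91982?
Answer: 1/77315 ≈ 1.2934e-5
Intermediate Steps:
1/(l + X) = 1/(-14667 + 91982) = 1/77315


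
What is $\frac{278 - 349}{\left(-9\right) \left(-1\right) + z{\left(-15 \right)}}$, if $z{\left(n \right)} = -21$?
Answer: $\frac{71}{12} \approx 5.9167$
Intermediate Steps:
$\frac{278 - 349}{\left(-9\right) \left(-1\right) + z{\left(-15 \right)}} = \frac{278 - 349}{\left(-9\right) \left(-1\right) - 21} = - \frac{71}{9 - 21} = - \frac{71}{-12} = \left(-71\right) \left(- \frac{1}{12}\right) = \frac{71}{12}$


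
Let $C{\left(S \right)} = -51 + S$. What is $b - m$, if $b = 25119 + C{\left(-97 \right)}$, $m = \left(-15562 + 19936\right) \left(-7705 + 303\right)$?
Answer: $32401319$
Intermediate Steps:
$m = -32376348$ ($m = 4374 \left(-7402\right) = -32376348$)
$b = 24971$ ($b = 25119 - 148 = 24971$)
$b - m = 24971 - -32376348 = 24971 + 32376348 = 32401319$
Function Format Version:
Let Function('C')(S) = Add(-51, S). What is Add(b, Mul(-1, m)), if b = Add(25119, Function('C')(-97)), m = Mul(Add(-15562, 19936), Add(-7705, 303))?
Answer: 32401319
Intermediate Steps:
m = -32376348 (m = Mul(4374, -7402) = -32376348)
b = 24971 (b = Add(25119, Add(-51, -97)) = Add(25119, -148) = 24971)
Add(b, Mul(-1, m)) = Add(24971, Mul(-1, -32376348)) = Add(24971, 32376348) = 32401319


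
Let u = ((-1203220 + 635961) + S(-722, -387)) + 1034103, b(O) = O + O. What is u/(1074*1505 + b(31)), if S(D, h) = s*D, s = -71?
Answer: 259053/808216 ≈ 0.32052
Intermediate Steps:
b(O) = 2*O
S(D, h) = -71*D
u = 518106 (u = ((-1203220 + 635961) - 71*(-722)) + 1034103 = (-567259 + 51262) + 1034103 = -515997 + 1034103 = 518106)
u/(1074*1505 + b(31)) = 518106/(1074*1505 + 2*31) = 518106/(1616370 + 62) = 518106/1616432 = 518106*(1/1616432) = 259053/808216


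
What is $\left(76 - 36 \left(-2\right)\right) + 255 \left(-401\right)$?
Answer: $-102107$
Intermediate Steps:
$\left(76 - 36 \left(-2\right)\right) + 255 \left(-401\right) = \left(76 - -72\right) - 102255 = \left(76 + 72\right) - 102255 = 148 - 102255 = -102107$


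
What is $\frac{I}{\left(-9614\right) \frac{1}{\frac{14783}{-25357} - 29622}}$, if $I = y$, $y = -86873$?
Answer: $- \frac{65253771059701}{243782198} \approx -2.6767 \cdot 10^{5}$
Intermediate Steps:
$I = -86873$
$\frac{I}{\left(-9614\right) \frac{1}{\frac{14783}{-25357} - 29622}} = - \frac{86873}{\left(-9614\right) \frac{1}{\frac{14783}{-25357} - 29622}} = - \frac{86873}{\left(-9614\right) \frac{1}{14783 \left(- \frac{1}{25357}\right) - 29622}} = - \frac{86873}{\left(-9614\right) \frac{1}{- \frac{14783}{25357} - 29622}} = - \frac{86873}{\left(-9614\right) \frac{1}{- \frac{751139837}{25357}}} = - \frac{86873}{\left(-9614\right) \left(- \frac{25357}{751139837}\right)} = - \frac{86873}{\frac{243782198}{751139837}} = \left(-86873\right) \frac{751139837}{243782198} = - \frac{65253771059701}{243782198}$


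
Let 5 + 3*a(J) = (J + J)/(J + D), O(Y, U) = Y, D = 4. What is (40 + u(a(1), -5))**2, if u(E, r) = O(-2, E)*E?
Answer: 417316/225 ≈ 1854.7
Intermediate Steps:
a(J) = -5/3 + 2*J/(3*(4 + J)) (a(J) = -5/3 + ((J + J)/(J + 4))/3 = -5/3 + ((2*J)/(4 + J))/3 = -5/3 + (2*J/(4 + J))/3 = -5/3 + 2*J/(3*(4 + J)))
u(E, r) = -2*E
(40 + u(a(1), -5))**2 = (40 - 2*(-20/3 - 1*1)/(4 + 1))**2 = (40 - 2*(-20/3 - 1)/5)**2 = (40 - 2*(-23)/(5*3))**2 = (40 - 2*(-23/15))**2 = (40 + 46/15)**2 = (646/15)**2 = 417316/225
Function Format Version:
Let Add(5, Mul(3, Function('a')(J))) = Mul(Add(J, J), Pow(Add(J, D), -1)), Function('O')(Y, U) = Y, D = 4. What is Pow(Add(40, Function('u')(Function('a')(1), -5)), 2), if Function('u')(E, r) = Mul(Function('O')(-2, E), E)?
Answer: Rational(417316, 225) ≈ 1854.7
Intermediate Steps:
Function('a')(J) = Add(Rational(-5, 3), Mul(Rational(2, 3), J, Pow(Add(4, J), -1))) (Function('a')(J) = Add(Rational(-5, 3), Mul(Rational(1, 3), Mul(Add(J, J), Pow(Add(J, 4), -1)))) = Add(Rational(-5, 3), Mul(Rational(1, 3), Mul(Mul(2, J), Pow(Add(4, J), -1)))) = Add(Rational(-5, 3), Mul(Rational(1, 3), Mul(2, J, Pow(Add(4, J), -1)))) = Add(Rational(-5, 3), Mul(Rational(2, 3), J, Pow(Add(4, J), -1))))
Function('u')(E, r) = Mul(-2, E)
Pow(Add(40, Function('u')(Function('a')(1), -5)), 2) = Pow(Add(40, Mul(-2, Mul(Pow(Add(4, 1), -1), Add(Rational(-20, 3), Mul(-1, 1))))), 2) = Pow(Add(40, Mul(-2, Mul(Pow(5, -1), Add(Rational(-20, 3), -1)))), 2) = Pow(Add(40, Mul(-2, Mul(Rational(1, 5), Rational(-23, 3)))), 2) = Pow(Add(40, Mul(-2, Rational(-23, 15))), 2) = Pow(Add(40, Rational(46, 15)), 2) = Pow(Rational(646, 15), 2) = Rational(417316, 225)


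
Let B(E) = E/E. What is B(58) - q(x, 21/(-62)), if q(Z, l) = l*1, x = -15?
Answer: 83/62 ≈ 1.3387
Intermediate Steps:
B(E) = 1
q(Z, l) = l
B(58) - q(x, 21/(-62)) = 1 - 21/(-62) = 1 - 21*(-1)/62 = 1 - 1*(-21/62) = 1 + 21/62 = 83/62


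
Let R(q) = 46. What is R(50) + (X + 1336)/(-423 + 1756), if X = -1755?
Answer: 60899/1333 ≈ 45.686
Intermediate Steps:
R(50) + (X + 1336)/(-423 + 1756) = 46 + (-1755 + 1336)/(-423 + 1756) = 46 - 419/1333 = 60899/1333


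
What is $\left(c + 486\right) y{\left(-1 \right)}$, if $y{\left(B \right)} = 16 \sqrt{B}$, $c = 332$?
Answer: $13088 i \approx 13088.0 i$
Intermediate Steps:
$\left(c + 486\right) y{\left(-1 \right)} = \left(332 + 486\right) 16 \sqrt{-1} = 818 \cdot 16 i = 13088 i$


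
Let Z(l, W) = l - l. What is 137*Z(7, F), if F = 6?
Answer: 0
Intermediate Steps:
Z(l, W) = 0
137*Z(7, F) = 137*0 = 0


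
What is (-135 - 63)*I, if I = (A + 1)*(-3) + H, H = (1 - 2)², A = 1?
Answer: 990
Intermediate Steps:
H = 1 (H = (-1)² = 1)
I = -5 (I = (1 + 1)*(-3) + 1 = 2*(-3) + 1 = -6 + 1 = -5)
(-135 - 63)*I = (-135 - 63)*(-5) = -198*(-5) = 990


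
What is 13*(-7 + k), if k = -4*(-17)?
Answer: 793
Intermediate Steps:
k = 68
13*(-7 + k) = 13*(-7 + 68) = 13*61 = 793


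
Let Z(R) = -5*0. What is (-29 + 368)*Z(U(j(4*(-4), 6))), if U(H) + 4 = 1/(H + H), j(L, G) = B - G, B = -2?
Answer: 0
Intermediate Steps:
j(L, G) = -2 - G
U(H) = -4 + 1/(2*H) (U(H) = -4 + 1/(H + H) = -4 + 1/(2*H))
Z(R) = 0
(-29 + 368)*Z(U(j(4*(-4), 6))) = (-29 + 368)*0 = 339*0 = 0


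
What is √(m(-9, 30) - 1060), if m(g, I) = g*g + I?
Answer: I*√949 ≈ 30.806*I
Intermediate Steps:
m(g, I) = I + g² (m(g, I) = g² + I = I + g²)
√(m(-9, 30) - 1060) = √((30 + (-9)²) - 1060) = √((30 + 81) - 1060) = √(111 - 1060) = √(-949) = I*√949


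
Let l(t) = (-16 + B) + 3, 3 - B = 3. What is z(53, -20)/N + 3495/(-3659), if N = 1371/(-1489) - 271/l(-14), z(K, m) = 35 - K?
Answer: -1311449127/705630832 ≈ -1.8585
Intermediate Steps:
B = 0 (B = 3 - 1*3 = 3 - 3 = 0)
l(t) = -13 (l(t) = (-16 + 0) + 3 = -16 + 3 = -13)
N = 385696/19357 (N = 1371/(-1489) - 271/(-13) = 1371*(-1/1489) - 271*(-1/13) = -1371/1489 + 271/13 = 385696/19357 ≈ 19.925)
z(53, -20)/N + 3495/(-3659) = (35 - 1*53)/(385696/19357) + 3495/(-3659) = (35 - 53)*(19357/385696) + 3495*(-1/3659) = -18*19357/385696 - 3495/3659 = -174213/192848 - 3495/3659 = -1311449127/705630832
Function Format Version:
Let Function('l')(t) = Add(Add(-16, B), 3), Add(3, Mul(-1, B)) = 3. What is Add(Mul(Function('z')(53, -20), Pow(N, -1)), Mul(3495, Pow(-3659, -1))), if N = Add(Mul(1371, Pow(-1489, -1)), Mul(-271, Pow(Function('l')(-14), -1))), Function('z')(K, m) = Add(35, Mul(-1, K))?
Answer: Rational(-1311449127, 705630832) ≈ -1.8585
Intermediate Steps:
B = 0 (B = Add(3, Mul(-1, 3)) = Add(3, -3) = 0)
Function('l')(t) = -13 (Function('l')(t) = Add(Add(-16, 0), 3) = Add(-16, 3) = -13)
N = Rational(385696, 19357) (N = Add(Mul(1371, Pow(-1489, -1)), Mul(-271, Pow(-13, -1))) = Add(Mul(1371, Rational(-1, 1489)), Mul(-271, Rational(-1, 13))) = Add(Rational(-1371, 1489), Rational(271, 13)) = Rational(385696, 19357) ≈ 19.925)
Add(Mul(Function('z')(53, -20), Pow(N, -1)), Mul(3495, Pow(-3659, -1))) = Add(Mul(Add(35, Mul(-1, 53)), Pow(Rational(385696, 19357), -1)), Mul(3495, Pow(-3659, -1))) = Add(Mul(Add(35, -53), Rational(19357, 385696)), Mul(3495, Rational(-1, 3659))) = Add(Mul(-18, Rational(19357, 385696)), Rational(-3495, 3659)) = Add(Rational(-174213, 192848), Rational(-3495, 3659)) = Rational(-1311449127, 705630832)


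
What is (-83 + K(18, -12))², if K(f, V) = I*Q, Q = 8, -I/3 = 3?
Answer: 24025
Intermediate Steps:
I = -9 (I = -3*3 = -9)
K(f, V) = -72 (K(f, V) = -9*8 = -72)
(-83 + K(18, -12))² = (-83 - 72)² = (-155)² = 24025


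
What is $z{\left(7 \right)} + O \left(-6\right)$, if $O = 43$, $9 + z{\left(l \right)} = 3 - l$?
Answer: $-271$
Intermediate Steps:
$z{\left(l \right)} = -6 - l$ ($z{\left(l \right)} = -9 - \left(-3 + l\right) = -6 - l$)
$z{\left(7 \right)} + O \left(-6\right) = \left(-6 - 7\right) + 43 \left(-6\right) = \left(-6 - 7\right) - 258 = -13 - 258 = -271$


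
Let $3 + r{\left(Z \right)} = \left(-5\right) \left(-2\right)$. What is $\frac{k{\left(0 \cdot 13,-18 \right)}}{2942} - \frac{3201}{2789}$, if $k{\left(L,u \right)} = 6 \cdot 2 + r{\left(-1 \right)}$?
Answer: $- \frac{9364351}{8205238} \approx -1.1413$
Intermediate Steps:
$r{\left(Z \right)} = 7$ ($r{\left(Z \right)} = -3 - -10 = -3 + 10 = 7$)
$k{\left(L,u \right)} = 19$ ($k{\left(L,u \right)} = 6 \cdot 2 + 7 = 12 + 7 = 19$)
$\frac{k{\left(0 \cdot 13,-18 \right)}}{2942} - \frac{3201}{2789} = \frac{19}{2942} - \frac{3201}{2789} = - \frac{9364351}{8205238}$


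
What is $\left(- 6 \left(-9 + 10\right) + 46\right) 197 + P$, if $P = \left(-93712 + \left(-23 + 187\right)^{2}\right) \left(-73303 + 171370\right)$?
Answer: $-6552436792$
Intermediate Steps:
$P = -6552444672$ ($P = \left(-93712 + 164^{2}\right) 98067 = \left(-93712 + 26896\right) 98067 = \left(-66816\right) 98067 = -6552444672$)
$\left(- 6 \left(-9 + 10\right) + 46\right) 197 + P = \left(- 6 \left(-9 + 10\right) + 46\right) 197 - 6552444672 = \left(\left(-6\right) 1 + 46\right) 197 - 6552444672 = \left(-6 + 46\right) 197 - 6552444672 = 40 \cdot 197 - 6552444672 = 7880 - 6552444672 = -6552436792$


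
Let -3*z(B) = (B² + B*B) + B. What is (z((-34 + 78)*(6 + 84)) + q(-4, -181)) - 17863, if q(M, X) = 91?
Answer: -10473492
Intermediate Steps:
z(B) = -2*B²/3 - B/3 (z(B) = -((B² + B*B) + B)/3 = -((B² + B²) + B)/3 = -(2*B² + B)/3 = -(B + 2*B²)/3 = -2*B²/3 - B/3)
(z((-34 + 78)*(6 + 84)) + q(-4, -181)) - 17863 = (-(-34 + 78)*(6 + 84)*(1 + 2*((-34 + 78)*(6 + 84)))/3 + 91) - 17863 = (-44*90*(1 + 2*(44*90))/3 + 91) - 17863 = (-⅓*3960*(1 + 2*3960) + 91) - 17863 = (-⅓*3960*(1 + 7920) + 91) - 17863 = (-⅓*3960*7921 + 91) - 17863 = (-10455720 + 91) - 17863 = -10455629 - 17863 = -10473492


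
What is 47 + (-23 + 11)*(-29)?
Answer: 395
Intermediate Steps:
47 + (-23 + 11)*(-29) = 47 - 12*(-29) = 47 + 348 = 395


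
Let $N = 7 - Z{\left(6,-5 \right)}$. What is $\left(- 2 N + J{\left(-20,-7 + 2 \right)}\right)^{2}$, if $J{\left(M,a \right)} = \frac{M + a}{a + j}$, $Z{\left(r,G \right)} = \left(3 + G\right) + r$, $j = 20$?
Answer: $\frac{529}{9} \approx 58.778$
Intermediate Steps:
$Z{\left(r,G \right)} = 3 + G + r$
$N = 3$ ($N = 7 - \left(3 - 5 + 6\right) = 7 - 4 = 3$)
$J{\left(M,a \right)} = \frac{M + a}{20 + a}$ ($J{\left(M,a \right)} = \frac{M + a}{a + 20} = \frac{M + a}{20 + a}$)
$\left(- 2 N + J{\left(-20,-7 + 2 \right)}\right)^{2} = \left(\left(-2\right) 3 + \frac{-20 + \left(-7 + 2\right)}{20 + \left(-7 + 2\right)}\right)^{2} = \left(-6 + \frac{-20 - 5}{20 - 5}\right)^{2} = \left(-6 + \frac{1}{15} \left(-25\right)\right)^{2} = \left(-6 - \frac{5}{3}\right)^{2} = \left(- \frac{23}{3}\right)^{2} = \frac{529}{9}$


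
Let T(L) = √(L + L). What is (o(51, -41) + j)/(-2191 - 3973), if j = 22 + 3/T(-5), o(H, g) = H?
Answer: -73/6164 + 3*I*√10/61640 ≈ -0.011843 + 0.00015391*I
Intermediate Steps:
T(L) = √2*√L (T(L) = √(2*L) = √2*√L)
j = 22 - 3*I*√10/10 (j = 22 + 3/((√2*√(-5))) = 22 + 3/((√2*(I*√5))) = 22 + 3/((I*√10)) = 22 + 3*(-I*√10/10) = 22 - 3*I*√10/10 ≈ 22.0 - 0.94868*I)
(o(51, -41) + j)/(-2191 - 3973) = (51 + (22 - 3*I*√10/10))/(-2191 - 3973) = (73 - 3*I*√10/10)/(-6164) = (73 - 3*I*√10/10)*(-1/6164) = -73/6164 + 3*I*√10/61640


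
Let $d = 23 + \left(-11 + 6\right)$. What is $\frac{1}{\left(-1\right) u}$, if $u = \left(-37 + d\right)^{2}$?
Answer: $- \frac{1}{361} \approx -0.0027701$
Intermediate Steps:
$d = 18$ ($d = 23 - 5 = 18$)
$u = 361$ ($u = \left(-37 + 18\right)^{2} = \left(-19\right)^{2} = 361$)
$\frac{1}{\left(-1\right) u} = \frac{1}{\left(-1\right) 361} = \frac{1}{-361} = - \frac{1}{361}$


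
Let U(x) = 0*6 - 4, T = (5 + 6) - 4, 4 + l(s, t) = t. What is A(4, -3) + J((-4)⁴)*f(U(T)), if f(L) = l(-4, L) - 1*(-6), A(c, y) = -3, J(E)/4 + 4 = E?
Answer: -2019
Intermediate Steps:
l(s, t) = -4 + t
T = 7 (T = 11 - 4 = 7)
J(E) = -16 + 4*E
U(x) = -4 (U(x) = 0 - 4 = -4)
f(L) = 2 + L (f(L) = (-4 + L) - 1*(-6) = (-4 + L) + 6 = 2 + L)
A(4, -3) + J((-4)⁴)*f(U(T)) = -3 + (-16 + 4*(-4)⁴)*(2 - 4) = -3 + (-16 + 4*256)*(-2) = -3 + (-16 + 1024)*(-2) = -3 + 1008*(-2) = -3 - 2016 = -2019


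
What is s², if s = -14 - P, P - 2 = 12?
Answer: 784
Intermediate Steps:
P = 14 (P = 2 + 12 = 14)
s = -28 (s = -14 - 1*14 = -14 - 14 = -28)
s² = (-28)² = 784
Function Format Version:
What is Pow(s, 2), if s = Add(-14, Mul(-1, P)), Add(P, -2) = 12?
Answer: 784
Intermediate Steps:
P = 14 (P = Add(2, 12) = 14)
s = -28 (s = Add(-14, Mul(-1, 14)) = Add(-14, -14) = -28)
Pow(s, 2) = Pow(-28, 2) = 784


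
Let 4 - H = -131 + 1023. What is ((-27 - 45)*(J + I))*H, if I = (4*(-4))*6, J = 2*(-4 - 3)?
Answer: -7032960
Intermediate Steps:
J = -14 (J = 2*(-7) = -14)
I = -96 (I = -16*6 = -96)
H = -888 (H = 4 - (-131 + 1023) = 4 - 1*892 = 4 - 892 = -888)
((-27 - 45)*(J + I))*H = ((-27 - 45)*(-14 - 96))*(-888) = -72*(-110)*(-888) = 7920*(-888) = -7032960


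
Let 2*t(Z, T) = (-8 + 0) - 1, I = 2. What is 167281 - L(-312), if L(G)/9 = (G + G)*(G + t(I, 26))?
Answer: -1610183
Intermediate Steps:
t(Z, T) = -9/2 (t(Z, T) = ((-8 + 0) - 1)/2 = (-8 - 1)/2 = (1/2)*(-9) = -9/2)
L(G) = 18*G*(-9/2 + G) (L(G) = 9*((G + G)*(G - 9/2)) = 9*((2*G)*(-9/2 + G)) = 9*(2*G*(-9/2 + G)) = 18*G*(-9/2 + G))
167281 - L(-312) = 167281 - 9*(-312)*(-9 + 2*(-312)) = 167281 - 9*(-312)*(-9 - 624) = 167281 - 9*(-312)*(-633) = 167281 - 1*1777464 = 167281 - 1777464 = -1610183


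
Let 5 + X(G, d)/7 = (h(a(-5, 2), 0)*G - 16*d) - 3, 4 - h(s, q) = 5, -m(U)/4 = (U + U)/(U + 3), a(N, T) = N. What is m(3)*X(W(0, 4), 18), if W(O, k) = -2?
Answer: 8232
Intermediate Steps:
m(U) = -8*U/(3 + U) (m(U) = -4*(U + U)/(U + 3) = -4*2*U/(3 + U) = -8*U/(3 + U))
h(s, q) = -1 (h(s, q) = 4 - 1*5 = 4 - 5 = -1)
X(G, d) = -56 - 112*d - 7*G (X(G, d) = -35 + 7*((-G - 16*d) - 3) = -35 + 7*(-3 - G - 16*d) = -35 + (-21 - 112*d - 7*G) = -56 - 112*d - 7*G)
m(3)*X(W(0, 4), 18) = (-8*3/(3 + 3))*(-56 - 112*18 - 7*(-2)) = (-8*3/6)*(-56 - 2016 + 14) = -8*3*⅙*(-2058) = -4*(-2058) = 8232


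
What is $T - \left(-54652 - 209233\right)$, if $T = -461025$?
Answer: $-197140$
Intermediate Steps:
$T - \left(-54652 - 209233\right) = -461025 - \left(-54652 - 209233\right) = -461025 - -263885 = -461025 + 263885 = -197140$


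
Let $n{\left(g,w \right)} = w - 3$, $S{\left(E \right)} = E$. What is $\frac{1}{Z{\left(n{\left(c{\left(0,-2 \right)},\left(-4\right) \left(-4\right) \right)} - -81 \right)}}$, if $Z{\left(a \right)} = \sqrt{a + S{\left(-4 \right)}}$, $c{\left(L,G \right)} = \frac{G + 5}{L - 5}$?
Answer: $\frac{\sqrt{10}}{30} \approx 0.10541$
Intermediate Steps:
$c{\left(L,G \right)} = \frac{5 + G}{-5 + L}$
$n{\left(g,w \right)} = -3 + w$ ($n{\left(g,w \right)} = w - 3 = -3 + w$)
$Z{\left(a \right)} = \sqrt{-4 + a}$ ($Z{\left(a \right)} = \sqrt{a - 4} = \sqrt{-4 + a}$)
$\frac{1}{Z{\left(n{\left(c{\left(0,-2 \right)},\left(-4\right) \left(-4\right) \right)} - -81 \right)}} = \frac{1}{\sqrt{-4 - -94}} = \frac{1}{\sqrt{-4 + \left(\left(-3 + 16\right) + 81\right)}} = \frac{1}{\sqrt{-4 + \left(13 + 81\right)}} = \frac{1}{\sqrt{-4 + 94}} = \frac{1}{\sqrt{90}} = \frac{1}{3 \sqrt{10}} = \frac{\sqrt{10}}{30}$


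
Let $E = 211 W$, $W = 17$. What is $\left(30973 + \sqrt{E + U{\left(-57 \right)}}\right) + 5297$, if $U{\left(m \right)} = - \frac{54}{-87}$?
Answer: $36270 + \frac{\sqrt{3017189}}{29} \approx 36330.0$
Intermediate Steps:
$U{\left(m \right)} = \frac{18}{29}$ ($U{\left(m \right)} = \left(-54\right) \left(- \frac{1}{87}\right) = \frac{18}{29}$)
$E = 3587$ ($E = 211 \cdot 17 = 3587$)
$\left(30973 + \sqrt{E + U{\left(-57 \right)}}\right) + 5297 = \left(30973 + \sqrt{3587 + \frac{18}{29}}\right) + 5297 = \left(30973 + \sqrt{\frac{104041}{29}}\right) + 5297 = \left(30973 + \frac{\sqrt{3017189}}{29}\right) + 5297 = 36270 + \frac{\sqrt{3017189}}{29}$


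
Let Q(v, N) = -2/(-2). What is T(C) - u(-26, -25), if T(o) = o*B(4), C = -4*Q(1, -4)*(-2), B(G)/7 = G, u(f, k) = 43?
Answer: 181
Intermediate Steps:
B(G) = 7*G
Q(v, N) = 1 (Q(v, N) = -2*(-½) = 1)
C = 8 (C = -4*1*(-2) = -4*(-2) = 8)
T(o) = 28*o (T(o) = o*(7*4) = o*28 = 28*o)
T(C) - u(-26, -25) = 28*8 - 1*43 = 224 - 43 = 181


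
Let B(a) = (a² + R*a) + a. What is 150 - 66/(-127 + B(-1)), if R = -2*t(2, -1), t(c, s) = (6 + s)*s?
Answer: 20616/137 ≈ 150.48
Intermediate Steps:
t(c, s) = s*(6 + s)
R = 10 (R = -(-2)*(6 - 1) = -(-2)*5 = -2*(-5) = 10)
B(a) = a² + 11*a (B(a) = (a² + 10*a) + a = a² + 11*a)
150 - 66/(-127 + B(-1)) = 150 - 66/(-127 - (11 - 1)) = 150 - 66/(-127 - 1*10) = 150 - 66/(-127 - 10) = 150 - 66/(-137) = 150 - 66*(-1/137) = 150 + 66/137 = 20616/137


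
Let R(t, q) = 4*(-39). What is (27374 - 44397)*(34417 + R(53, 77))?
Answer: -583225003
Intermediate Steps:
R(t, q) = -156
(27374 - 44397)*(34417 + R(53, 77)) = (27374 - 44397)*(34417 - 156) = -17023*34261 = -583225003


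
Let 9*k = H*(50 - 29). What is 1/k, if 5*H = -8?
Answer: -15/56 ≈ -0.26786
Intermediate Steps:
H = -8/5 (H = (1/5)*(-8) = -8/5 ≈ -1.6000)
k = -56/15 (k = (-8*(50 - 29)/5)/9 = (-8/5*21)/9 = (1/9)*(-168/5) = -56/15 ≈ -3.7333)
1/k = 1/(-56/15) = -15/56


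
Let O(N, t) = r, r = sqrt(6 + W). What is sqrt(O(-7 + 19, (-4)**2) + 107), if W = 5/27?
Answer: sqrt(963 + sqrt(501))/3 ≈ 10.464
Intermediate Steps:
W = 5/27 (W = 5*(1/27) = 5/27 ≈ 0.18519)
r = sqrt(501)/9 (r = sqrt(6 + 5/27) = sqrt(167/27) = sqrt(501)/9 ≈ 2.4870)
O(N, t) = sqrt(501)/9
sqrt(O(-7 + 19, (-4)**2) + 107) = sqrt(sqrt(501)/9 + 107) = sqrt(107 + sqrt(501)/9)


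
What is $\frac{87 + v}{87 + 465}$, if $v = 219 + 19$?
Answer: $\frac{325}{552} \approx 0.58877$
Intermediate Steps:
$v = 238$
$\frac{87 + v}{87 + 465} = \frac{87 + 238}{87 + 465} = \frac{325}{552}$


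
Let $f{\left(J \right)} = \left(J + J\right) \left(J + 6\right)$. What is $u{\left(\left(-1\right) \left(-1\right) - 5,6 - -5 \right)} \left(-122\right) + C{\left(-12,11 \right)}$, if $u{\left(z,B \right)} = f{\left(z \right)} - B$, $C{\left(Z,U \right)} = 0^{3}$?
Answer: $3294$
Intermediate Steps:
$f{\left(J \right)} = 2 J \left(6 + J\right)$
$C{\left(Z,U \right)} = 0$
$u{\left(z,B \right)} = - B + 2 z \left(6 + z\right)$ ($u{\left(z,B \right)} = 2 z \left(6 + z\right) - B = - B + 2 z \left(6 + z\right)$)
$u{\left(\left(-1\right) \left(-1\right) - 5,6 - -5 \right)} \left(-122\right) + C{\left(-12,11 \right)} = \left(- (6 - -5) + 2 \left(\left(-1\right) \left(-1\right) - 5\right) \left(6 - 4\right)\right) \left(-122\right) + 0 = \left(- (6 + 5) + 2 \left(1 - 5\right) \left(6 + \left(1 - 5\right)\right)\right) \left(-122\right) + 0 = \left(\left(-1\right) 11 + 2 \left(-4\right) \left(6 - 4\right)\right) \left(-122\right) + 0 = \left(-11 + 2 \left(-4\right) 2\right) \left(-122\right) + 0 = \left(-11 - 16\right) \left(-122\right) + 0 = \left(-27\right) \left(-122\right) + 0 = 3294 + 0 = 3294$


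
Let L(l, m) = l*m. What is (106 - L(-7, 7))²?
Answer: 24025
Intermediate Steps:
(106 - L(-7, 7))² = (106 - (-7)*7)² = (106 - 1*(-49))² = (106 + 49)² = 155² = 24025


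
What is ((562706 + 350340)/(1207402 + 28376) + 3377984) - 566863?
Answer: 1736961200092/617889 ≈ 2.8111e+6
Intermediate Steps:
((562706 + 350340)/(1207402 + 28376) + 3377984) - 566863 = (913046/1235778 + 3377984) - 566863 = (913046*(1/1235778) + 3377984) - 566863 = (456523/617889 + 3377984) - 566863 = 2087219612299/617889 - 566863 = 1736961200092/617889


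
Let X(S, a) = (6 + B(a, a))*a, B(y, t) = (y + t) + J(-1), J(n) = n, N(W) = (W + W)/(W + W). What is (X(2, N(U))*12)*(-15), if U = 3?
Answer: -1260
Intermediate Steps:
N(W) = 1 (N(W) = (2*W)/((2*W)) = (2*W)*(1/(2*W)) = 1)
B(y, t) = -1 + t + y (B(y, t) = (y + t) - 1 = (t + y) - 1 = -1 + t + y)
X(S, a) = a*(5 + 2*a) (X(S, a) = (6 + (-1 + a + a))*a = (6 + (-1 + 2*a))*a = (5 + 2*a)*a = a*(5 + 2*a))
(X(2, N(U))*12)*(-15) = ((1*(5 + 2*1))*12)*(-15) = ((1*(5 + 2))*12)*(-15) = ((1*7)*12)*(-15) = (7*12)*(-15) = 84*(-15) = -1260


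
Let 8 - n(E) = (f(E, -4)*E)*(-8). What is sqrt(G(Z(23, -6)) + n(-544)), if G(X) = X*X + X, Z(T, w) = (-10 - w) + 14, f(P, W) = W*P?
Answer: I*sqrt(9469834) ≈ 3077.3*I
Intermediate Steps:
f(P, W) = P*W
Z(T, w) = 4 - w
n(E) = 8 - 32*E**2 (n(E) = 8 - (E*(-4))*E*(-8) = 8 - (-4*E)*E*(-8) = 8 - (-4*E**2)*(-8) = 8 - 32*E**2)
G(X) = X + X**2 (G(X) = X**2 + X = X + X**2)
sqrt(G(Z(23, -6)) + n(-544)) = sqrt((4 - 1*(-6))*(1 + (4 - 1*(-6))) + (8 - 32*(-544)**2)) = sqrt((4 + 6)*(1 + (4 + 6)) + (8 - 32*295936)) = sqrt(10*(1 + 10) + (8 - 9469952)) = sqrt(10*11 - 9469944) = sqrt(110 - 9469944) = sqrt(-9469834) = I*sqrt(9469834)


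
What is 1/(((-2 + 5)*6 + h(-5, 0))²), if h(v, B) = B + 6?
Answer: 1/576 ≈ 0.0017361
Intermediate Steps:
h(v, B) = 6 + B
1/(((-2 + 5)*6 + h(-5, 0))²) = 1/(((-2 + 5)*6 + (6 + 0))²) = 1/((3*6 + 6)²) = 1/((18 + 6)²) = 1/(24²) = 1/576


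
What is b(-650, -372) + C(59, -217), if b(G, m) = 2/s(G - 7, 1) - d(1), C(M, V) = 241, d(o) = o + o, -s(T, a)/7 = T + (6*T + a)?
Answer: 3846228/16093 ≈ 239.00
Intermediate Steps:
s(T, a) = -49*T - 7*a (s(T, a) = -7*(T + (6*T + a)) = -7*(T + (a + 6*T)) = -7*(a + 7*T) = -49*T - 7*a)
d(o) = 2*o
b(G, m) = -2 + 2/(336 - 49*G) (b(G, m) = 2/(-49*(G - 7) - 7*1) - 2 = 2/(-49*(-7 + G) - 7) - 1*2 = 2/((343 - 49*G) - 7) - 2 = 2/(336 - 49*G) - 2 = -2 + 2/(336 - 49*G))
b(-650, -372) + C(59, -217) = 2*(335 - 49*(-650))/(7*(-48 + 7*(-650))) + 241 = 2*(335 + 31850)/(7*(-48 - 4550)) + 241 = (2/7)*32185/(-4598) + 241 = (2/7)*(-1/4598)*32185 + 241 = -32185/16093 + 241 = 3846228/16093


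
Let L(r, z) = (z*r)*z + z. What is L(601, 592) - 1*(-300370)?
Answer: 210929826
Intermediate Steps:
L(r, z) = z + r*z² (L(r, z) = (r*z)*z + z = r*z² + z = z + r*z²)
L(601, 592) - 1*(-300370) = 592*(1 + 601*592) - 1*(-300370) = 592*(1 + 355792) + 300370 = 592*355793 + 300370 = 210629456 + 300370 = 210929826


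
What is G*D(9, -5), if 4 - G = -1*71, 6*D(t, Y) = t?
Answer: 225/2 ≈ 112.50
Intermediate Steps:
D(t, Y) = t/6
G = 75 (G = 4 - (-1)*71 = 4 - 1*(-71) = 4 + 71 = 75)
G*D(9, -5) = 75*((⅙)*9) = 75*(3/2) = 225/2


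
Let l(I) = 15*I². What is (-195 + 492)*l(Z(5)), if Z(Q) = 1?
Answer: 4455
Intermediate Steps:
(-195 + 492)*l(Z(5)) = (-195 + 492)*(15*1²) = 297*(15*1) = 297*15 = 4455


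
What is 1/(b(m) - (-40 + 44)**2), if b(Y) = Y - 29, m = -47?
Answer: -1/92 ≈ -0.010870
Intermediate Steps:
b(Y) = -29 + Y
1/(b(m) - (-40 + 44)**2) = 1/((-29 - 47) - (-40 + 44)**2) = 1/(-76 - 1*4**2) = 1/(-76 - 1*16) = 1/(-76 - 16) = 1/(-92) = -1/92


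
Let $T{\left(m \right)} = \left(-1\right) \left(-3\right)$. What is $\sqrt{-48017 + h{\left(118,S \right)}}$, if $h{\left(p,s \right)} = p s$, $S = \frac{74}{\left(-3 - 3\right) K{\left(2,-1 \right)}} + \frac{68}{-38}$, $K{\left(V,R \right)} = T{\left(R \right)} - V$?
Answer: $\frac{i \sqrt{161421663}}{57} \approx 222.9 i$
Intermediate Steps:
$T{\left(m \right)} = 3$
$K{\left(V,R \right)} = 3 - V$
$S = - \frac{805}{57}$ ($S = \frac{74}{\left(-3 - 3\right) \left(3 - 2\right)} + \frac{68}{-38} = \frac{74}{\left(-6\right) \left(3 - 2\right)} + 68 \left(- \frac{1}{38}\right) = \frac{74}{\left(-6\right) 1} - \frac{34}{19} = \frac{74}{-6} - \frac{34}{19} = 74 \left(- \frac{1}{6}\right) - \frac{34}{19} = - \frac{37}{3} - \frac{34}{19} = - \frac{805}{57} \approx -14.123$)
$\sqrt{-48017 + h{\left(118,S \right)}} = \sqrt{-48017 + 118 \left(- \frac{805}{57}\right)} = \sqrt{-48017 - \frac{94990}{57}} = \sqrt{- \frac{2831959}{57}} = \frac{i \sqrt{161421663}}{57}$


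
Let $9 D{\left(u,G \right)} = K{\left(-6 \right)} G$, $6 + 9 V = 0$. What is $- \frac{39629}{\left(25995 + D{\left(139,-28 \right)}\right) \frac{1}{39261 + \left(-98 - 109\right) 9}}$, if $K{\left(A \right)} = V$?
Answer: $- \frac{40015224234}{701921} \approx -57008.0$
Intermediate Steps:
$V = - \frac{2}{3}$ ($V = - \frac{2}{3} + \frac{1}{9} \cdot 0 = - \frac{2}{3} + 0 = - \frac{2}{3} \approx -0.66667$)
$K{\left(A \right)} = - \frac{2}{3}$
$D{\left(u,G \right)} = - \frac{2 G}{27}$ ($D{\left(u,G \right)} = \frac{\left(- \frac{2}{3}\right) G}{9} = - \frac{2 G}{27}$)
$- \frac{39629}{\left(25995 + D{\left(139,-28 \right)}\right) \frac{1}{39261 + \left(-98 - 109\right) 9}} = - \frac{39629}{\left(25995 - - \frac{56}{27}\right) \frac{1}{39261 + \left(-98 - 109\right) 9}} = - \frac{39629}{\left(25995 + \frac{56}{27}\right) \frac{1}{39261 - 1863}} = - \frac{39629}{\frac{701921}{27} \frac{1}{39261 - 1863}} = - \frac{39629}{\frac{701921}{27} \cdot \frac{1}{37398}} = - \frac{39629}{\frac{701921}{1009746}} = \left(-39629\right) \frac{1009746}{701921} = - \frac{40015224234}{701921}$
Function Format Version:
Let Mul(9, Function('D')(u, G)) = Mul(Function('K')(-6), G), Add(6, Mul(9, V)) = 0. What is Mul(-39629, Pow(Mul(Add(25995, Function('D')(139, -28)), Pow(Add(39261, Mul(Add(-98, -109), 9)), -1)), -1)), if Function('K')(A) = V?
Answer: Rational(-40015224234, 701921) ≈ -57008.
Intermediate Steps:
V = Rational(-2, 3) (V = Add(Rational(-2, 3), Mul(Rational(1, 9), 0)) = Add(Rational(-2, 3), 0) = Rational(-2, 3) ≈ -0.66667)
Function('K')(A) = Rational(-2, 3)
Function('D')(u, G) = Mul(Rational(-2, 27), G) (Function('D')(u, G) = Mul(Rational(1, 9), Mul(Rational(-2, 3), G)) = Mul(Rational(-2, 27), G))
Mul(-39629, Pow(Mul(Add(25995, Function('D')(139, -28)), Pow(Add(39261, Mul(Add(-98, -109), 9)), -1)), -1)) = Mul(-39629, Pow(Mul(Add(25995, Mul(Rational(-2, 27), -28)), Pow(Add(39261, Mul(Add(-98, -109), 9)), -1)), -1)) = Mul(-39629, Pow(Mul(Add(25995, Rational(56, 27)), Pow(Add(39261, Mul(-207, 9)), -1)), -1)) = Mul(-39629, Pow(Mul(Rational(701921, 27), Pow(Add(39261, -1863), -1)), -1)) = Mul(-39629, Pow(Mul(Rational(701921, 27), Pow(37398, -1)), -1)) = Mul(-39629, Pow(Mul(Rational(701921, 27), Rational(1, 37398)), -1)) = Mul(-39629, Pow(Rational(701921, 1009746), -1)) = Mul(-39629, Rational(1009746, 701921)) = Rational(-40015224234, 701921)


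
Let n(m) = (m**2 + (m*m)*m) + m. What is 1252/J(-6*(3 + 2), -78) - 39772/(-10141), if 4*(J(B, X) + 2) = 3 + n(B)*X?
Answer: 81111491348/20668727035 ≈ 3.9244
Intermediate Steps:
n(m) = m + m**2 + m**3 (n(m) = (m**2 + m**2*m) + m = (m**2 + m**3) + m = m + m**2 + m**3)
J(B, X) = -5/4 + B*X*(1 + B + B**2)/4 (J(B, X) = -2 + (3 + (B*(1 + B + B**2))*X)/4 = -2 + (3 + B*X*(1 + B + B**2))/4 = -2 + (3/4 + B*X*(1 + B + B**2)/4) = -5/4 + B*X*(1 + B + B**2)/4)
1252/J(-6*(3 + 2), -78) - 39772/(-10141) = 1252/(-5/4 + (1/4)*(-6*(3 + 2))*(-78)*(1 - 6*(3 + 2) + (-6*(3 + 2))**2)) - 39772/(-10141) = 1252/(-5/4 + (1/4)*(-6*5)*(-78)*(1 - 6*5 + (-6*5)**2)) - 39772*(-1/10141) = 1252/(-5/4 + (1/4)*(-30)*(-78)*(1 - 30 + (-30)**2)) + 39772/10141 = 1252/(-5/4 + (1/4)*(-30)*(-78)*(1 - 30 + 900)) + 39772/10141 = 1252/(-5/4 + (1/4)*(-30)*(-78)*871) + 39772/10141 = 1252/(-5/4 + 509535) + 39772/10141 = 1252/(2038135/4) + 39772/10141 = 1252*(4/2038135) + 39772/10141 = 5008/2038135 + 39772/10141 = 81111491348/20668727035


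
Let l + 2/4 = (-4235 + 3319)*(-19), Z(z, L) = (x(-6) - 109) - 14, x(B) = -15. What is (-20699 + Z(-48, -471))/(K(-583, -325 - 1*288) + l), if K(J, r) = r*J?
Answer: -41674/749565 ≈ -0.055598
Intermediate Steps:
K(J, r) = J*r
Z(z, L) = -138 (Z(z, L) = (-15 - 109) - 14 = -124 - 14 = -138)
l = 34807/2 (l = -½ + (-4235 + 3319)*(-19) = -½ - 916*(-19) = -½ + 17404 = 34807/2 ≈ 17404.)
(-20699 + Z(-48, -471))/(K(-583, -325 - 1*288) + l) = (-20699 - 138)/(-583*(-325 - 1*288) + 34807/2) = -20837/(-583*(-325 - 288) + 34807/2) = -20837/(-583*(-613) + 34807/2) = -20837/(357379 + 34807/2) = -20837/749565/2 = -20837*2/749565 = -41674/749565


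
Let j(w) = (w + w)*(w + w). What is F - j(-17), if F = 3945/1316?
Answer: -1517351/1316 ≈ -1153.0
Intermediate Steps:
j(w) = 4*w² (j(w) = (2*w)*(2*w) = 4*w²)
F = 3945/1316 (F = 3945*(1/1316) = 3945/1316 ≈ 2.9977)
F - j(-17) = 3945/1316 - 4*(-17)² = 3945/1316 - 4*289 = 3945/1316 - 1*1156 = 3945/1316 - 1156 = -1517351/1316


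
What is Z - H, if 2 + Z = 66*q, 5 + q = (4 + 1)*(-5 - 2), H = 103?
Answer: -2745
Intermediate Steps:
q = -40 (q = -5 + (4 + 1)*(-5 - 2) = -5 + 5*(-7) = -5 - 35 = -40)
Z = -2642 (Z = -2 + 66*(-40) = -2 - 2640 = -2642)
Z - H = -2642 - 1*103 = -2642 - 103 = -2745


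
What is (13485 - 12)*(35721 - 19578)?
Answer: 217494639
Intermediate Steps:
(13485 - 12)*(35721 - 19578) = 13473*16143 = 217494639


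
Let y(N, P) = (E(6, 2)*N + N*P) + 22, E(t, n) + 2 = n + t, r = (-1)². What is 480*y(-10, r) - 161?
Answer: -23201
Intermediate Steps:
r = 1
E(t, n) = -2 + n + t (E(t, n) = -2 + (n + t) = -2 + n + t)
y(N, P) = 22 + 6*N + N*P (y(N, P) = ((-2 + 2 + 6)*N + N*P) + 22 = (6*N + N*P) + 22 = 22 + 6*N + N*P)
480*y(-10, r) - 161 = 480*(22 + 6*(-10) - 10*1) - 161 = 480*(22 - 60 - 10) - 161 = 480*(-48) - 161 = -23040 - 161 = -23201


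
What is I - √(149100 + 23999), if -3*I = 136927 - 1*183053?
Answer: 46126/3 - √173099 ≈ 14959.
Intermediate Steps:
I = 46126/3 (I = -(136927 - 1*183053)/3 = -(136927 - 183053)/3 = -⅓*(-46126) = 46126/3 ≈ 15375.)
I - √(149100 + 23999) = 46126/3 - √(149100 + 23999) = 46126/3 - √173099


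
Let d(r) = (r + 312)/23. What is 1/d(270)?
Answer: 23/582 ≈ 0.039519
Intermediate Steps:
d(r) = 312/23 + r/23 (d(r) = (312 + r)*(1/23) = 312/23 + r/23)
1/d(270) = 1/(312/23 + (1/23)*270) = 1/(312/23 + 270/23) = 1/(582/23) = 23/582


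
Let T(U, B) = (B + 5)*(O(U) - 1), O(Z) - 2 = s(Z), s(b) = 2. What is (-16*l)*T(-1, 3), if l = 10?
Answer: -3840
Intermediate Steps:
O(Z) = 4 (O(Z) = 2 + 2 = 4)
T(U, B) = 15 + 3*B (T(U, B) = (B + 5)*(4 - 1) = (5 + B)*3 = 15 + 3*B)
(-16*l)*T(-1, 3) = (-16*10)*(15 + 3*3) = -160*(15 + 9) = -160*24 = -3840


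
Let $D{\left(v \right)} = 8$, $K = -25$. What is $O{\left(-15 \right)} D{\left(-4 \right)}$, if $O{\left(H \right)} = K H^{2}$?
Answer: $-45000$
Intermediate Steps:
$O{\left(H \right)} = - 25 H^{2}$
$O{\left(-15 \right)} D{\left(-4 \right)} = - 25 \left(-15\right)^{2} \cdot 8 = \left(-25\right) 225 \cdot 8 = \left(-5625\right) 8 = -45000$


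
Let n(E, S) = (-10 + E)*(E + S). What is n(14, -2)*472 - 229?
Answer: 22427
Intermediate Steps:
n(14, -2)*472 - 229 = (14**2 - 10*14 - 10*(-2) + 14*(-2))*472 - 229 = (196 - 140 + 20 - 28)*472 - 229 = 48*472 - 229 = 22656 - 229 = 22427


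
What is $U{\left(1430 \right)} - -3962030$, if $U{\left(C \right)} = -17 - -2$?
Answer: $3962015$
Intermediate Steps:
$U{\left(C \right)} = -15$ ($U{\left(C \right)} = -17 + 2 = -15$)
$U{\left(1430 \right)} - -3962030 = -15 - -3962030 = -15 + 3962030 = 3962015$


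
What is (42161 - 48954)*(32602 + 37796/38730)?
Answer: -4288805574004/19365 ≈ -2.2147e+8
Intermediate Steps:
(42161 - 48954)*(32602 + 37796/38730) = -6793*(32602 + 37796*(1/38730)) = -6793*(32602 + 18898/19365) = -6793*631356628/19365 = -4288805574004/19365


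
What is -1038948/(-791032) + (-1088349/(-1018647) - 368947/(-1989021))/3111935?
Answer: 181963817672759335002841/138543178737018603168390 ≈ 1.3134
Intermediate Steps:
-1038948/(-791032) + (-1088349/(-1018647) - 368947/(-1989021))/3111935 = -1038948*(-1/791032) + (-1088349*(-1/1018647) - 368947*(-1/1989021))*(1/3111935) = 259737/197758 + (362783/339549 + 368947/1989021)*(1/3111935) = 259737/197758 + (282286196782/225123363843)*(1/3111935) = 259737/197758 + 282286196782/700569275260766205 = 181963817672759335002841/138543178737018603168390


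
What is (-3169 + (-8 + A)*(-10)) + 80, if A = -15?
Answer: -2859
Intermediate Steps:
(-3169 + (-8 + A)*(-10)) + 80 = (-3169 + (-8 - 15)*(-10)) + 80 = (-3169 - 23*(-10)) + 80 = (-3169 + 230) + 80 = -2939 + 80 = -2859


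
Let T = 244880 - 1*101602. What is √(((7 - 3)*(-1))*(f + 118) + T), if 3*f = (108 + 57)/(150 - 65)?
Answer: √41270186/17 ≈ 377.89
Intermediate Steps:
f = 11/17 (f = ((108 + 57)/(150 - 65))/3 = (165/85)/3 = (165*(1/85))/3 = (⅓)*(33/17) = 11/17 ≈ 0.64706)
T = 143278 (T = 244880 - 101602 = 143278)
√(((7 - 3)*(-1))*(f + 118) + T) = √(((7 - 3)*(-1))*(11/17 + 118) + 143278) = √((4*(-1))*(2017/17) + 143278) = √(-4*2017/17 + 143278) = √(-8068/17 + 143278) = √(2427658/17) = √41270186/17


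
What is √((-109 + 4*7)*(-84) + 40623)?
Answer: √47427 ≈ 217.78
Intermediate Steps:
√((-109 + 4*7)*(-84) + 40623) = √((-109 + 28)*(-84) + 40623) = √(-81*(-84) + 40623) = √(6804 + 40623) = √47427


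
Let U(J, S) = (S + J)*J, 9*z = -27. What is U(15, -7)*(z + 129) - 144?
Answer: 14976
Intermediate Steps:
z = -3 (z = (⅑)*(-27) = -3)
U(J, S) = J*(J + S) (U(J, S) = (J + S)*J = J*(J + S))
U(15, -7)*(z + 129) - 144 = (15*(15 - 7))*(-3 + 129) - 144 = (15*8)*126 - 144 = 120*126 - 144 = 15120 - 144 = 14976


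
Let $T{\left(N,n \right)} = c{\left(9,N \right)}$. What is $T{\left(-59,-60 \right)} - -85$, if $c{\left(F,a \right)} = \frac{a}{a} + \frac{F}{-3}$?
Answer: $83$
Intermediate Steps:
$c{\left(F,a \right)} = 1 - \frac{F}{3}$ ($c{\left(F,a \right)} = 1 + F \left(- \frac{1}{3}\right) = 1 - \frac{F}{3}$)
$T{\left(N,n \right)} = -2$ ($T{\left(N,n \right)} = 1 - 3 = -2$)
$T{\left(-59,-60 \right)} - -85 = -2 - -85 = -2 + 85 = 83$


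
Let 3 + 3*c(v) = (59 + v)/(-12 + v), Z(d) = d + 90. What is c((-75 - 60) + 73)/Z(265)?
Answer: -73/26270 ≈ -0.0027788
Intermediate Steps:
Z(d) = 90 + d
c(v) = -1 + (59 + v)/(3*(-12 + v)) (c(v) = -1 + ((59 + v)/(-12 + v))/3 = -1 + (59 + v)/(3*(-12 + v)))
c((-75 - 60) + 73)/Z(265) = ((95 - 2*((-75 - 60) + 73))/(3*(-12 + ((-75 - 60) + 73))))/(90 + 265) = ((95 - 2*(-135 + 73))/(3*(-12 + (-135 + 73))))/355 = ((95 - 2*(-62))/(3*(-12 - 62)))*(1/355) = ((⅓)*(95 + 124)/(-74))*(1/355) = ((⅓)*(-1/74)*219)*(1/355) = -73/74*1/355 = -73/26270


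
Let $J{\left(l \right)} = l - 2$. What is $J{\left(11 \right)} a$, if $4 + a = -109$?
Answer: $-1017$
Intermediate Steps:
$J{\left(l \right)} = -2 + l$ ($J{\left(l \right)} = l - 2 = -2 + l$)
$a = -113$ ($a = -4 - 109 = -113$)
$J{\left(11 \right)} a = \left(-2 + 11\right) \left(-113\right) = 9 \left(-113\right) = -1017$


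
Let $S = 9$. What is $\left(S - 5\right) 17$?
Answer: $68$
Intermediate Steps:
$\left(S - 5\right) 17 = \left(9 - 5\right) 17 = 4 \cdot 17 = 68$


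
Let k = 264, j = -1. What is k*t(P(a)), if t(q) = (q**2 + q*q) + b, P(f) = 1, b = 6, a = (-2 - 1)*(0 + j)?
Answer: 2112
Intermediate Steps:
a = 3 (a = (-2 - 1)*(0 - 1) = -3*(-1) = 3)
t(q) = 6 + 2*q**2 (t(q) = (q**2 + q*q) + 6 = (q**2 + q**2) + 6 = 2*q**2 + 6 = 6 + 2*q**2)
k*t(P(a)) = 264*(6 + 2*1**2) = 264*(6 + 2*1) = 264*(6 + 2) = 264*8 = 2112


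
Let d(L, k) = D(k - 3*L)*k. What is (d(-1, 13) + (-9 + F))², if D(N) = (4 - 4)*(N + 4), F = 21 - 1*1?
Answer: 121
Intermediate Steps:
F = 20 (F = 21 - 1 = 20)
D(N) = 0 (D(N) = 0*(4 + N) = 0)
d(L, k) = 0 (d(L, k) = 0*k = 0)
(d(-1, 13) + (-9 + F))² = (0 + (-9 + 20))² = (0 + 11)² = 11² = 121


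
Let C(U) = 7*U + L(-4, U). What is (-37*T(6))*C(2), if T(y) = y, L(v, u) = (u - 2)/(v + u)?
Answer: -3108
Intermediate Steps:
L(v, u) = (-2 + u)/(u + v)
C(U) = 7*U + (-2 + U)/(-4 + U) (C(U) = 7*U + (-2 + U)/(U - 4) = 7*U + (-2 + U)/(-4 + U))
(-37*T(6))*C(2) = (-37*6)*((-2 + 2 + 7*2*(-4 + 2))/(-4 + 2)) = -222*(-2 + 2 + 7*2*(-2))/(-2) = -(-111)*(-2 + 2 - 28) = -(-111)*(-28) = -222*14 = -3108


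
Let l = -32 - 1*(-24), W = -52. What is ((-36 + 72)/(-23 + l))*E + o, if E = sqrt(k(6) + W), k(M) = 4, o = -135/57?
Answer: -45/19 - 144*I*sqrt(3)/31 ≈ -2.3684 - 8.0457*I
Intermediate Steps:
o = -45/19 (o = -135*1/57 = -45/19 ≈ -2.3684)
l = -8 (l = -32 + 24 = -8)
E = 4*I*sqrt(3) (E = sqrt(4 - 52) = sqrt(-48) = 4*I*sqrt(3) ≈ 6.9282*I)
((-36 + 72)/(-23 + l))*E + o = ((-36 + 72)/(-23 - 8))*(4*I*sqrt(3)) - 45/19 = (36/(-31))*(4*I*sqrt(3)) - 45/19 = (36*(-1/31))*(4*I*sqrt(3)) - 45/19 = -144*I*sqrt(3)/31 - 45/19 = -45/19 - 144*I*sqrt(3)/31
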